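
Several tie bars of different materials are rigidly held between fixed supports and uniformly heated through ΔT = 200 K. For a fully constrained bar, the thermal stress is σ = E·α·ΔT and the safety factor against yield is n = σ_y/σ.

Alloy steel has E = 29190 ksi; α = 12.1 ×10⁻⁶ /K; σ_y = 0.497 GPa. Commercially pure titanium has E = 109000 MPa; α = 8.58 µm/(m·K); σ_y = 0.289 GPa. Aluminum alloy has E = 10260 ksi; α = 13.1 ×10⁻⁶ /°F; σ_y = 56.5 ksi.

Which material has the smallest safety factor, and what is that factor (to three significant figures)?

alloy steel, n = 1.02

With everything in SI (GPa, ×10⁻⁶/K, MPa):
  alloy steel: E = 201.3, α = 12.1, σ_y = 497.0 → σ = 487 MPa, n = 1.02
  commercially pure titanium: E = 109.0, α = 8.58, σ_y = 289.0 → σ = 187 MPa, n = 1.55
  aluminum alloy: E = 70.74, α = 23.6, σ_y = 389.6 → σ = 334 MPa, n = 1.17
Smallest n: alloy steel with n = 1.02.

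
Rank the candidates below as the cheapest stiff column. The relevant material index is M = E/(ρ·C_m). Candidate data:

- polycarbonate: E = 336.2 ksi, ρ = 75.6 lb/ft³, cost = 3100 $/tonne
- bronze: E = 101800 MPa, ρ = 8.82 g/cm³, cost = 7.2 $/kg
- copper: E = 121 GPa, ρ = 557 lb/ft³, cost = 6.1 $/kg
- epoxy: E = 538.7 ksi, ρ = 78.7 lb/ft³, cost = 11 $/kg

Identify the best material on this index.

copper

Convert each candidate to consistent units, then evaluate M:
  polycarbonate: E = 2.318 GPa, ρ = 1211 kg/m³, cost = 3.100 $/kg
  bronze: E = 101.8 GPa, ρ = 8820 kg/m³, cost = 7.200 $/kg
  copper: E = 121.0 GPa, ρ = 8922 kg/m³, cost = 6.100 $/kg
  epoxy: E = 3.714 GPa, ρ = 1261 kg/m³, cost = 11.00 $/kg
  copper: M = 2.22 MN·m per $
  bronze: M = 1.60 MN·m per $
  polycarbonate: M = 0.617 MN·m per $
  epoxy: M = 0.268 MN·m per $
Copper has the largest M.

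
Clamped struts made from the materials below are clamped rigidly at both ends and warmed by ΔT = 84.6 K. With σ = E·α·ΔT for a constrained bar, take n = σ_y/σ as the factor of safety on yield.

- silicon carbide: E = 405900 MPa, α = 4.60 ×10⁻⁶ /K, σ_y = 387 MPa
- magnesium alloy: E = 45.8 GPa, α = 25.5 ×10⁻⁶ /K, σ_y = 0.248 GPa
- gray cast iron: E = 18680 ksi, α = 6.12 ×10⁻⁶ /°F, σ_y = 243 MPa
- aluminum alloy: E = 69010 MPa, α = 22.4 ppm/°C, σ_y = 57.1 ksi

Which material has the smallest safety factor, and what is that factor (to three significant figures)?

gray cast iron, n = 2.02

With everything in SI (GPa, ×10⁻⁶/K, MPa):
  silicon carbide: E = 405.9, α = 4.60, σ_y = 387.0 → σ = 158 MPa, n = 2.45
  magnesium alloy: E = 45.80, α = 25.5, σ_y = 248.0 → σ = 98.8 MPa, n = 2.51
  gray cast iron: E = 128.8, α = 11.0, σ_y = 243.0 → σ = 120 MPa, n = 2.02
  aluminum alloy: E = 69.01, α = 22.4, σ_y = 393.7 → σ = 131 MPa, n = 3.01
Smallest n: gray cast iron with n = 2.02.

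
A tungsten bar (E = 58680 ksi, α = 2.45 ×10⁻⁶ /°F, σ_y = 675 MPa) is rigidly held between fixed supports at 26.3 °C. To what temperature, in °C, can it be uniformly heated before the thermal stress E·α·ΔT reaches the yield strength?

405 °C

E = 58680 ksi = 404.6 GPa.
α = 2.45×10⁻⁶/°F × 9/5 = 4.41×10⁻⁶/K.
E·α·ΔT = 675.0 MPa ⇒ ΔT = 675.0 / (404.6×10³ × 4.41×10⁻⁶) = 378.3 K.
T = 26.3 + 378.3 = 404.6 °C.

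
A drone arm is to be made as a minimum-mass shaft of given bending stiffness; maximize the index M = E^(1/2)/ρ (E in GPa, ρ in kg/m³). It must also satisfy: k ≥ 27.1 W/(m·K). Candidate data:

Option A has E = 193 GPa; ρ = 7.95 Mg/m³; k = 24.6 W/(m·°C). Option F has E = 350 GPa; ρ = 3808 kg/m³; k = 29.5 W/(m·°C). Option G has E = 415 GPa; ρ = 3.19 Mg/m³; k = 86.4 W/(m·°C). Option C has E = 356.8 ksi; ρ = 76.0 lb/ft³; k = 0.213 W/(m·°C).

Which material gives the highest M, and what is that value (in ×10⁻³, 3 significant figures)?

Screen on constraints: k ≥ 27.1 W/(m·K). Survivors: option F, option G.
In SI units:
  option F: E = 350.0 GPa, ρ = 3808 kg/m³
  option G: E = 415.0 GPa, ρ = 3190 kg/m³
  option G: M = 6.39×10⁻³
  option F: M = 4.91×10⁻³
The maximum is for option G.

option G, M = 6.39×10⁻³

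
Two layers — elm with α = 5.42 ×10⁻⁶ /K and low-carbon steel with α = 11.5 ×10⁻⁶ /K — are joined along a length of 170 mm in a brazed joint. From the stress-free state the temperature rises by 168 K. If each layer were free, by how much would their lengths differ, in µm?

Δα = |5.42 − 11.5|×10⁻⁶/K = 6.08×10⁻⁶/K.
ΔL_mismatch = Δα·L·ΔT = 6.08×10⁻⁶ × 170.0 mm × 168.0 K = 174 µm.

174 µm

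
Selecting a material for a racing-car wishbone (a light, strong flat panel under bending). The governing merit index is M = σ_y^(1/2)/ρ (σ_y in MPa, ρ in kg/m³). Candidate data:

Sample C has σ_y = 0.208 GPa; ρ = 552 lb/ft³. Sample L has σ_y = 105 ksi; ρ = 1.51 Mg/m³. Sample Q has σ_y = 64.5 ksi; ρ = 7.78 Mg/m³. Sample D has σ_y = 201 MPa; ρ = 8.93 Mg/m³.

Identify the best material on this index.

sample L

Putting every candidate on a common basis:
  sample C: σ_y = 208.0 MPa, ρ = 8842 kg/m³
  sample L: σ_y = 723.9 MPa, ρ = 1510 kg/m³
  sample Q: σ_y = 444.7 MPa, ρ = 7780 kg/m³
  sample D: σ_y = 201.0 MPa, ρ = 8930 kg/m³
  sample L: M = 17.8×10⁻³
  sample Q: M = 2.71×10⁻³
  sample C: M = 1.63×10⁻³
  sample D: M = 1.59×10⁻³
Sample L has the largest M.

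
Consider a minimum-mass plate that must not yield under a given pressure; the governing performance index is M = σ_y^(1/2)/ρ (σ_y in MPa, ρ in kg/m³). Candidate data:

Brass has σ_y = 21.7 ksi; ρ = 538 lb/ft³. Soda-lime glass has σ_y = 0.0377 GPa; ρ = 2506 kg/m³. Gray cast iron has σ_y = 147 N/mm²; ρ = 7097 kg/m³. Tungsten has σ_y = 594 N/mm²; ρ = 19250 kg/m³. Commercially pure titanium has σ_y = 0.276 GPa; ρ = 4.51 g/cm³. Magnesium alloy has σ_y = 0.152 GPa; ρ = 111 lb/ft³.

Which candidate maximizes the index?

After converting to SI:
  brass: σ_y = 149.6 MPa, ρ = 8618 kg/m³
  soda-lime glass: σ_y = 37.70 MPa, ρ = 2506 kg/m³
  gray cast iron: σ_y = 147.0 MPa, ρ = 7097 kg/m³
  tungsten: σ_y = 594.0 MPa, ρ = 19250 kg/m³
  commercially pure titanium: σ_y = 276.0 MPa, ρ = 4510 kg/m³
  magnesium alloy: σ_y = 152.0 MPa, ρ = 1778 kg/m³
  magnesium alloy: M = 6.93×10⁻³
  commercially pure titanium: M = 3.68×10⁻³
  soda-lime glass: M = 2.45×10⁻³
  gray cast iron: M = 1.71×10⁻³
  brass: M = 1.42×10⁻³
  tungsten: M = 1.27×10⁻³
The maximum is for magnesium alloy.

magnesium alloy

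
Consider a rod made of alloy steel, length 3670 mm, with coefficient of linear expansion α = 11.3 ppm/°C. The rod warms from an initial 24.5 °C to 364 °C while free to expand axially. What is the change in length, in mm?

14.1 mm

ΔT = 364 − 24.5 = 339.5 K.
ΔL = α·L₀·ΔT = 11.3×10⁻⁶ × 3670 mm × 339.5 K = 14.1 mm.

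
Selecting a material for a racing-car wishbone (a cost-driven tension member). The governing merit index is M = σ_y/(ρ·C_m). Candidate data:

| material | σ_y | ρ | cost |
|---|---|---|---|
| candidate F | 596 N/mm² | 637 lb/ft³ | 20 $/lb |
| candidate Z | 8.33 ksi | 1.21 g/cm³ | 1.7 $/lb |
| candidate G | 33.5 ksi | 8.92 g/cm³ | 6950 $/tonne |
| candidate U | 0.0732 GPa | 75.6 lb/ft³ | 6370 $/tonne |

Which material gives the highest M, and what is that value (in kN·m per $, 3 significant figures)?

candidate Z, M = 12.7 kN·m per $

In SI units:
  candidate F: σ_y = 596.0 MPa, ρ = 10200 kg/m³, cost = 44.09 $/kg
  candidate Z: σ_y = 57.43 MPa, ρ = 1210 kg/m³, cost = 3.748 $/kg
  candidate G: σ_y = 231.0 MPa, ρ = 8920 kg/m³, cost = 6.950 $/kg
  candidate U: σ_y = 73.20 MPa, ρ = 1211 kg/m³, cost = 6.370 $/kg
  candidate Z: M = 12.7 kN·m per $
  candidate U: M = 9.49 kN·m per $
  candidate G: M = 3.73 kN·m per $
  candidate F: M = 1.32 kN·m per $
Candidate Z has the largest M.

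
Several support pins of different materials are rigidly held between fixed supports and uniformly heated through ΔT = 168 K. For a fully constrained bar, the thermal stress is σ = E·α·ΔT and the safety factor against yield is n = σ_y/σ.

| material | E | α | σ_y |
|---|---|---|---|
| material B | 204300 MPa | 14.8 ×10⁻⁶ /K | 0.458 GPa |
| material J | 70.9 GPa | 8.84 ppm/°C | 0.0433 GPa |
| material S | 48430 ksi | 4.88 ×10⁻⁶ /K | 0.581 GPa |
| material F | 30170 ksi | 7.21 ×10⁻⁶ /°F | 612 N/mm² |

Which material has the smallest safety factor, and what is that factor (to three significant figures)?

material J, n = 0.411

Per material, after unit conversion:
  material B: E = 204.3, α = 14.8, σ_y = 458.0 → σ = 508 MPa, n = 0.902
  material J: E = 70.90, α = 8.84, σ_y = 43.30 → σ = 105 MPa, n = 0.411
  material S: E = 333.9, α = 4.88, σ_y = 581.0 → σ = 274 MPa, n = 2.12
  material F: E = 208.0, α = 13.0, σ_y = 612.0 → σ = 454 MPa, n = 1.35
Smallest n: material J with n = 0.411.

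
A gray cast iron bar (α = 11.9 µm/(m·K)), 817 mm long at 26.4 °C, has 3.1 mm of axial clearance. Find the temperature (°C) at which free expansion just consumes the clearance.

345 °C

α·L₀·ΔT = 3.1 mm ⇒ ΔT = 3.1 / (11.9×10⁻⁶ × 817.0) = 318.9 K.
T = 26.4 + 318.9 = 345.3 °C.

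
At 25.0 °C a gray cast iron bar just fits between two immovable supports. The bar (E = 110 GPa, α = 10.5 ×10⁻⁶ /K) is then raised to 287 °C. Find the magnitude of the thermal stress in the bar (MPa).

ΔT = 262.0 K. Constrained thermal stress σ = E·α·ΔT = 110.0×10³ MPa × 10.5×10⁻⁶ × 262.0 = 303 MPa (compressive).

303 MPa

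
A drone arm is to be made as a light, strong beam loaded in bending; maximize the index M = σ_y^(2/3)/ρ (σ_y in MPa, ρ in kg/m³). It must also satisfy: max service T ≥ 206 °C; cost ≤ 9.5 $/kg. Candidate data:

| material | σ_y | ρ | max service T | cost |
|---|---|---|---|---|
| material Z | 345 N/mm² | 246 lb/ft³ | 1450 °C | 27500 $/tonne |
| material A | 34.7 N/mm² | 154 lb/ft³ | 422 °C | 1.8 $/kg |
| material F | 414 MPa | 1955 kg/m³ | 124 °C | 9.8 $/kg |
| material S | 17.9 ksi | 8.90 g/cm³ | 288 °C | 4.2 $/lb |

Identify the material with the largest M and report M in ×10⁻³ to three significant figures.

Screen on constraints: max service T ≥ 206 °C; cost ≤ 9.5 $/kg. Survivors: material A, material S.
Putting every candidate on a common basis:
  material A: σ_y = 34.70 MPa, ρ = 2467 kg/m³
  material S: σ_y = 123.4 MPa, ρ = 8900 kg/m³
  material A: M = 4.31×10⁻³
  material S: M = 2.79×10⁻³
Material A has the largest M.

material A, M = 4.31×10⁻³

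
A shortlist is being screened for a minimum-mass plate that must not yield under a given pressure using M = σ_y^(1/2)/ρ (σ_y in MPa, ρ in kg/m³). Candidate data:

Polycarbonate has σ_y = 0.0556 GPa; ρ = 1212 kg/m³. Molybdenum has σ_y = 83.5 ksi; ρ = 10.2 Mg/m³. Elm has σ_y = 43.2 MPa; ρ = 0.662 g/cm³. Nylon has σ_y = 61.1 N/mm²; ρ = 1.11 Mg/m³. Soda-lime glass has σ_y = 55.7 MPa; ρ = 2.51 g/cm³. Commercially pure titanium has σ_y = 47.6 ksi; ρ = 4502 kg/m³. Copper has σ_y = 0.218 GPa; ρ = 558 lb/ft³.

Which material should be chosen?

elm

In SI units:
  polycarbonate: σ_y = 55.60 MPa, ρ = 1212 kg/m³
  molybdenum: σ_y = 575.7 MPa, ρ = 10200 kg/m³
  elm: σ_y = 43.20 MPa, ρ = 662.0 kg/m³
  nylon: σ_y = 61.10 MPa, ρ = 1110 kg/m³
  soda-lime glass: σ_y = 55.70 MPa, ρ = 2510 kg/m³
  commercially pure titanium: σ_y = 328.2 MPa, ρ = 4502 kg/m³
  copper: σ_y = 218.0 MPa, ρ = 8938 kg/m³
  elm: M = 9.93×10⁻³
  nylon: M = 7.04×10⁻³
  polycarbonate: M = 6.15×10⁻³
  commercially pure titanium: M = 4.02×10⁻³
  soda-lime glass: M = 2.97×10⁻³
  molybdenum: M = 2.35×10⁻³
  copper: M = 1.65×10⁻³
The maximum is for elm.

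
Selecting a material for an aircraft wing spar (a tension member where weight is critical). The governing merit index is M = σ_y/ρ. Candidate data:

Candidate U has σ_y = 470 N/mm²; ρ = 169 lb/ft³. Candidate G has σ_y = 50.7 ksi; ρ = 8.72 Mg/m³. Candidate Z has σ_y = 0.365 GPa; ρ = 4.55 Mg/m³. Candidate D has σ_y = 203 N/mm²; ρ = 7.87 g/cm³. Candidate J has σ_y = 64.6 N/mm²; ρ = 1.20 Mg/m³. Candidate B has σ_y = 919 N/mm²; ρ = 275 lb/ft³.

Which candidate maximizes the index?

After converting to SI:
  candidate U: σ_y = 470.0 MPa, ρ = 2707 kg/m³
  candidate G: σ_y = 349.6 MPa, ρ = 8720 kg/m³
  candidate Z: σ_y = 365.0 MPa, ρ = 4550 kg/m³
  candidate D: σ_y = 203.0 MPa, ρ = 7870 kg/m³
  candidate J: σ_y = 64.60 MPa, ρ = 1200 kg/m³
  candidate B: σ_y = 919.0 MPa, ρ = 4405 kg/m³
  candidate B: M = 209 kN·m/kg
  candidate U: M = 174 kN·m/kg
  candidate Z: M = 80.2 kN·m/kg
  candidate J: M = 53.8 kN·m/kg
  candidate G: M = 40.1 kN·m/kg
  candidate D: M = 25.8 kN·m/kg
Candidate B ranks first.

candidate B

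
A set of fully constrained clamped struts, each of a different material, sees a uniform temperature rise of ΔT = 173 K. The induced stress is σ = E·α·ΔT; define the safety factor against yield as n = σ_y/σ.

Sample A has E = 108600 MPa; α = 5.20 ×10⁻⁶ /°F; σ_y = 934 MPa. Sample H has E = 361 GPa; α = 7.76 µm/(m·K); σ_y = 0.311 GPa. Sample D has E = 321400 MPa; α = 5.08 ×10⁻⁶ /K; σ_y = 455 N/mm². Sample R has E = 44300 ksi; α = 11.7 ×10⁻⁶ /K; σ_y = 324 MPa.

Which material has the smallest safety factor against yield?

Converting E to GPa, α to ×10⁻⁶/K, σ_y to MPa, then σ and n for each:
  sample A: E = 108.6, α = 9.36, σ_y = 934.0 → σ = 176 MPa, n = 5.31
  sample H: E = 361.0, α = 7.76, σ_y = 311.0 → σ = 485 MPa, n = 0.642
  sample D: E = 321.4, α = 5.08, σ_y = 455.0 → σ = 282 MPa, n = 1.61
  sample R: E = 305.4, α = 11.7, σ_y = 324.0 → σ = 618 MPa, n = 0.524
Sample R has the lowest safety factor, n = 0.524.

sample R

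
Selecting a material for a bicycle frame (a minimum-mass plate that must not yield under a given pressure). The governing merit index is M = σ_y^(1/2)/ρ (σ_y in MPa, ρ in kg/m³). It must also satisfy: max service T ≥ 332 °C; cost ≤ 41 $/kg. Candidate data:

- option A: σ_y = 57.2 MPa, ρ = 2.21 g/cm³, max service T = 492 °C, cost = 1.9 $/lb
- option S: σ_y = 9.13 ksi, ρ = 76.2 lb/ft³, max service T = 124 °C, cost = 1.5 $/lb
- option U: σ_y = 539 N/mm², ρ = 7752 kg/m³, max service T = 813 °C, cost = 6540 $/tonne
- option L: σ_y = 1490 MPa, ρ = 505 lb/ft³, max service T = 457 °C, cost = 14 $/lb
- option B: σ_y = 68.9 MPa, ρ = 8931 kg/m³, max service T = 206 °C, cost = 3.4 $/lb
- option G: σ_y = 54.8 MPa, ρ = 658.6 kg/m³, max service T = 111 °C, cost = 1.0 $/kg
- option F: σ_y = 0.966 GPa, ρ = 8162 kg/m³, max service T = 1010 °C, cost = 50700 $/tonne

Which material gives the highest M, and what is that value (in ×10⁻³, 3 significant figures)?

option L, M = 4.77×10⁻³

Screen on constraints: max service T ≥ 332 °C; cost ≤ 41 $/kg. Survivors: option A, option U, option L.
In SI units:
  option A: σ_y = 57.20 MPa, ρ = 2210 kg/m³
  option U: σ_y = 539.0 MPa, ρ = 7752 kg/m³
  option L: σ_y = 1490 MPa, ρ = 8089 kg/m³
  option L: M = 4.77×10⁻³
  option A: M = 3.42×10⁻³
  option U: M = 2.99×10⁻³
The maximum is for option L.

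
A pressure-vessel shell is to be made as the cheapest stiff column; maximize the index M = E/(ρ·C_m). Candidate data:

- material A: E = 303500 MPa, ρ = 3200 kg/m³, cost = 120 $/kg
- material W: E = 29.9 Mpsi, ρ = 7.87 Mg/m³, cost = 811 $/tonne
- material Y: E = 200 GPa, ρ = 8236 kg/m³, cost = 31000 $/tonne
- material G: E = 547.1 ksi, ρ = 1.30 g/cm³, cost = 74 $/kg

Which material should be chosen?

Convert each candidate to consistent units, then evaluate M:
  material A: E = 303.5 GPa, ρ = 3200 kg/m³, cost = 120.0 $/kg
  material W: E = 206.2 GPa, ρ = 7870 kg/m³, cost = 0.8110 $/kg
  material Y: E = 200.0 GPa, ρ = 8236 kg/m³, cost = 31.00 $/kg
  material G: E = 3.772 GPa, ρ = 1300 kg/m³, cost = 74.00 $/kg
  material W: M = 32.3 MN·m per $
  material A: M = 0.790 MN·m per $
  material Y: M = 0.783 MN·m per $
  material G: M = 0.0392 MN·m per $
Highest index: material W.

material W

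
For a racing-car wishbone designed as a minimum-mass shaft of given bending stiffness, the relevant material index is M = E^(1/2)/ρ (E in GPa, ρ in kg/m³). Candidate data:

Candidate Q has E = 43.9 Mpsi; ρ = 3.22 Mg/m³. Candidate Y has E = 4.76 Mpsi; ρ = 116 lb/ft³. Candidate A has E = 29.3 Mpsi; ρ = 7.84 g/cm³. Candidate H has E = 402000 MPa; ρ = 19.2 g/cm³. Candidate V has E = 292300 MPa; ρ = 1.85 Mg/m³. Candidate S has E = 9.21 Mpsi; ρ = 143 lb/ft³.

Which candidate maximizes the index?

candidate V

After converting to SI:
  candidate Q: E = 302.7 GPa, ρ = 3220 kg/m³
  candidate Y: E = 32.82 GPa, ρ = 1858 kg/m³
  candidate A: E = 202.0 GPa, ρ = 7840 kg/m³
  candidate H: E = 402.0 GPa, ρ = 19200 kg/m³
  candidate V: E = 292.3 GPa, ρ = 1850 kg/m³
  candidate S: E = 63.50 GPa, ρ = 2291 kg/m³
  candidate V: M = 9.24×10⁻³
  candidate Q: M = 5.40×10⁻³
  candidate S: M = 3.48×10⁻³
  candidate Y: M = 3.08×10⁻³
  candidate A: M = 1.81×10⁻³
  candidate H: M = 1.04×10⁻³
Candidate V ranks first.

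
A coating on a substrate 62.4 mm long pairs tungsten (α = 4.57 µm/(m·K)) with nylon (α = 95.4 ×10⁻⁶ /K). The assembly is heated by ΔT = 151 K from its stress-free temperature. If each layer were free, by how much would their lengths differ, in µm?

Δα = |4.57 − 95.4|×10⁻⁶/K = 90.8×10⁻⁶/K.
ΔL_mismatch = Δα·L·ΔT = 90.8×10⁻⁶ × 62.4 mm × 151.0 K = 856 µm.

856 µm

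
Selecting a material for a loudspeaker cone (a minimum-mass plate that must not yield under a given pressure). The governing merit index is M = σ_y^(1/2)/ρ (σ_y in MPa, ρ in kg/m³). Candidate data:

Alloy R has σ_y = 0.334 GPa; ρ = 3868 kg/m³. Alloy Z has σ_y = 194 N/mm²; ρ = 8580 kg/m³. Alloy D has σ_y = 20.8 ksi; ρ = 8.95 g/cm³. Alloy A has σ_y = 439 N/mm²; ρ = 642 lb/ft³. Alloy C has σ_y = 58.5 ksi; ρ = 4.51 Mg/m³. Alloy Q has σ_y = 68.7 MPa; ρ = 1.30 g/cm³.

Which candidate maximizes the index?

alloy Q

Putting every candidate on a common basis:
  alloy R: σ_y = 334.0 MPa, ρ = 3868 kg/m³
  alloy Z: σ_y = 194.0 MPa, ρ = 8580 kg/m³
  alloy D: σ_y = 143.4 MPa, ρ = 8950 kg/m³
  alloy A: σ_y = 439.0 MPa, ρ = 10280 kg/m³
  alloy C: σ_y = 403.3 MPa, ρ = 4510 kg/m³
  alloy Q: σ_y = 68.70 MPa, ρ = 1300 kg/m³
  alloy Q: M = 6.38×10⁻³
  alloy R: M = 4.72×10⁻³
  alloy C: M = 4.45×10⁻³
  alloy A: M = 2.04×10⁻³
  alloy Z: M = 1.62×10⁻³
  alloy D: M = 1.34×10⁻³
Alloy Q has the largest M.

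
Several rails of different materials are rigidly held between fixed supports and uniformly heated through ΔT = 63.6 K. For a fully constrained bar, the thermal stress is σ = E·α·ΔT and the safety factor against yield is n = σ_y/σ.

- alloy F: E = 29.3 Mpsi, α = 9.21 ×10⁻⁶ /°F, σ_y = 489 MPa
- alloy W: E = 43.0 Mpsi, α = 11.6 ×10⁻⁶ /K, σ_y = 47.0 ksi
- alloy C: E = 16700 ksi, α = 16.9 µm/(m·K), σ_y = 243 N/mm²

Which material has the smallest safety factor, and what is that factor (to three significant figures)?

alloy W, n = 1.48

Converting E to GPa, α to ×10⁻⁶/K, σ_y to MPa, then σ and n for each:
  alloy F: E = 202.0, α = 16.6, σ_y = 489.0 → σ = 213 MPa, n = 2.30
  alloy W: E = 296.5, α = 11.6, σ_y = 324.1 → σ = 219 MPa, n = 1.48
  alloy C: E = 115.1, α = 16.9, σ_y = 243.0 → σ = 124 MPa, n = 1.96
The minimum is alloy W at n = 1.48.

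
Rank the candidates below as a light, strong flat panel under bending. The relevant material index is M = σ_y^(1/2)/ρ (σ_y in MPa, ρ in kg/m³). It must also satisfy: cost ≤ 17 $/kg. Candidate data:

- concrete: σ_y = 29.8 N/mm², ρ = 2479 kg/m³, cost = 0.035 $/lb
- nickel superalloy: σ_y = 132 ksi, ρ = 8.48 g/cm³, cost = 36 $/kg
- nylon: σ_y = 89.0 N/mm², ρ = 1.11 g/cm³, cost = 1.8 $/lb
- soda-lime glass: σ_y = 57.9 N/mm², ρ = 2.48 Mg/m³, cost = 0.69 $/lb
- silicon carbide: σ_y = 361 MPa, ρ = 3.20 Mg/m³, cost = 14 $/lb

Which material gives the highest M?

Screen on constraints: cost ≤ 17 $/kg. Survivors: concrete, nylon, soda-lime glass.
Putting every candidate on a common basis:
  concrete: σ_y = 29.80 MPa, ρ = 2479 kg/m³
  nylon: σ_y = 89.00 MPa, ρ = 1110 kg/m³
  soda-lime glass: σ_y = 57.90 MPa, ρ = 2480 kg/m³
  nylon: M = 8.50×10⁻³
  soda-lime glass: M = 3.07×10⁻³
  concrete: M = 2.20×10⁻³
Highest index: nylon.

nylon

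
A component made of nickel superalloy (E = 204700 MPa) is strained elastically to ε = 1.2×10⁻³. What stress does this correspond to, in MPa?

246 MPa

E = 204700 MPa = 204.7 GPa.
σ = E·ε = 204700 MPa × 1.2×10⁻³ = 246 MPa.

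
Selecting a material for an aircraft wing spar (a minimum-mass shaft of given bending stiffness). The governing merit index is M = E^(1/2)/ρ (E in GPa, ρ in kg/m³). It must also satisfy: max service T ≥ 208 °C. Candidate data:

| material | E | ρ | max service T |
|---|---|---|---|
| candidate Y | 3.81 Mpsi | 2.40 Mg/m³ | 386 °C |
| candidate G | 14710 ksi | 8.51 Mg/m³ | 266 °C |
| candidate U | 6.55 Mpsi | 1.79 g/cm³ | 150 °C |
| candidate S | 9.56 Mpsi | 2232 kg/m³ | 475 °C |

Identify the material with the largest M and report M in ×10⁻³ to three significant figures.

Screen on constraints: max service T ≥ 208 °C. Survivors: candidate Y, candidate G, candidate S.
Putting every candidate on a common basis:
  candidate Y: E = 26.27 GPa, ρ = 2400 kg/m³
  candidate G: E = 101.4 GPa, ρ = 8510 kg/m³
  candidate S: E = 65.91 GPa, ρ = 2232 kg/m³
  candidate S: M = 3.64×10⁻³
  candidate Y: M = 2.14×10⁻³
  candidate G: M = 1.18×10⁻³
Candidate S has the largest M.

candidate S, M = 3.64×10⁻³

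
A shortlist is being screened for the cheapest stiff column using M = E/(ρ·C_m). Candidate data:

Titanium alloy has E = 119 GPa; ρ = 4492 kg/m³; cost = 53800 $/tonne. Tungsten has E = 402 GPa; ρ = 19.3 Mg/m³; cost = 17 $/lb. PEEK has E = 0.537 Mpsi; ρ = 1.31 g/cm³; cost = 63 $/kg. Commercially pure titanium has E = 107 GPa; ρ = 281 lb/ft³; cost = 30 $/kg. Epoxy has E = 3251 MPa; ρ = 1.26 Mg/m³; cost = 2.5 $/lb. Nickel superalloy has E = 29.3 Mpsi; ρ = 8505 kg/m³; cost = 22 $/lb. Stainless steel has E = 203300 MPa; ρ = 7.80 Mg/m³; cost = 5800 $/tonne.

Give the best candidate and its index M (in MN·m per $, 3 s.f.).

In SI units:
  titanium alloy: E = 119.0 GPa, ρ = 4492 kg/m³, cost = 53.80 $/kg
  tungsten: E = 402.0 GPa, ρ = 19300 kg/m³, cost = 37.48 $/kg
  PEEK: E = 3.702 GPa, ρ = 1310 kg/m³, cost = 63.00 $/kg
  commercially pure titanium: E = 107.0 GPa, ρ = 4501 kg/m³, cost = 30.00 $/kg
  epoxy: E = 3.251 GPa, ρ = 1260 kg/m³, cost = 5.511 $/kg
  nickel superalloy: E = 202.0 GPa, ρ = 8505 kg/m³, cost = 48.50 $/kg
  stainless steel: E = 203.3 GPa, ρ = 7800 kg/m³, cost = 5.800 $/kg
  stainless steel: M = 4.49 MN·m per $
  commercially pure titanium: M = 0.792 MN·m per $
  tungsten: M = 0.556 MN·m per $
  titanium alloy: M = 0.492 MN·m per $
  nickel superalloy: M = 0.490 MN·m per $
  epoxy: M = 0.468 MN·m per $
  PEEK: M = 0.0449 MN·m per $
The maximum is for stainless steel.

stainless steel, M = 4.49 MN·m per $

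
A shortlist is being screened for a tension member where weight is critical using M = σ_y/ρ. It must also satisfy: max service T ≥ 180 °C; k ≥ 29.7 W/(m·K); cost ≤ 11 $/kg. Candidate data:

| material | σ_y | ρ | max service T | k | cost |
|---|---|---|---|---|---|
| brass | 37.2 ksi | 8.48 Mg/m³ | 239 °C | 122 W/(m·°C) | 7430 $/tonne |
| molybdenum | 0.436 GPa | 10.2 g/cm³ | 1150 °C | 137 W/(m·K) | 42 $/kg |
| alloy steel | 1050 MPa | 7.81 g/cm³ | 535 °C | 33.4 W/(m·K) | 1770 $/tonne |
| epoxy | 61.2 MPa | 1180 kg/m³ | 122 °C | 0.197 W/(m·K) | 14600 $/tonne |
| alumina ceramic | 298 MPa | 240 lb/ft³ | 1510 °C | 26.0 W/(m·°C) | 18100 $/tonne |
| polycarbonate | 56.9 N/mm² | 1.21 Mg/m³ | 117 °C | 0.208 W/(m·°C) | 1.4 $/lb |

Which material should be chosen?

alloy steel

Screen on constraints: max service T ≥ 180 °C; k ≥ 29.7 W/(m·K); cost ≤ 11 $/kg. Survivors: brass, alloy steel.
After converting to SI:
  brass: σ_y = 256.5 MPa, ρ = 8480 kg/m³
  alloy steel: σ_y = 1050 MPa, ρ = 7810 kg/m³
  alloy steel: M = 134 kN·m/kg
  brass: M = 30.2 kN·m/kg
Alloy steel ranks first.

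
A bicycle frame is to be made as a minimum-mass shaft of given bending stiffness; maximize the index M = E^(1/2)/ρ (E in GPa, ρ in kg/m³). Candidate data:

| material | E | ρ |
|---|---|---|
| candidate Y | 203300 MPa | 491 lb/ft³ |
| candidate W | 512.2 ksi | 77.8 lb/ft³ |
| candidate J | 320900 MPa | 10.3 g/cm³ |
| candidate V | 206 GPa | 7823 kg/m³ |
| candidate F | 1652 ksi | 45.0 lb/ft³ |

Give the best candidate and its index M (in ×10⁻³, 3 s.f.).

After converting to SI:
  candidate Y: E = 203.3 GPa, ρ = 7865 kg/m³
  candidate W: E = 3.531 GPa, ρ = 1246 kg/m³
  candidate J: E = 320.9 GPa, ρ = 10300 kg/m³
  candidate V: E = 206.0 GPa, ρ = 7823 kg/m³
  candidate F: E = 11.39 GPa, ρ = 720.8 kg/m³
  candidate F: M = 4.68×10⁻³
  candidate V: M = 1.83×10⁻³
  candidate Y: M = 1.81×10⁻³
  candidate J: M = 1.74×10⁻³
  candidate W: M = 1.51×10⁻³
Highest index: candidate F.

candidate F, M = 4.68×10⁻³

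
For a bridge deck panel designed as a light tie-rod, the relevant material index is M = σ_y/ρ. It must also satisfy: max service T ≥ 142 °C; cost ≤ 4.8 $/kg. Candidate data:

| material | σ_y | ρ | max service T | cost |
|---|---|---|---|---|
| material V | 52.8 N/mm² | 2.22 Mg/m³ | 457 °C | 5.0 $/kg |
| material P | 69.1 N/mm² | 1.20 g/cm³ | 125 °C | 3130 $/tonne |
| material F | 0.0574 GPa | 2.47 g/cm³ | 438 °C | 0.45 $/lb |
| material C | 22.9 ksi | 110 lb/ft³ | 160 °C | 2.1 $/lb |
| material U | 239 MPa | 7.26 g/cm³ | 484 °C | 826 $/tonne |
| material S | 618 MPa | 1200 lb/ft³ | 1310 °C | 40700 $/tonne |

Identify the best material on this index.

material C

Screen on constraints: max service T ≥ 142 °C; cost ≤ 4.8 $/kg. Survivors: material F, material C, material U.
After converting to SI:
  material F: σ_y = 57.40 MPa, ρ = 2470 kg/m³
  material C: σ_y = 157.9 MPa, ρ = 1762 kg/m³
  material U: σ_y = 239.0 MPa, ρ = 7260 kg/m³
  material C: M = 89.6 kN·m/kg
  material U: M = 32.9 kN·m/kg
  material F: M = 23.2 kN·m/kg
Material C has the largest M.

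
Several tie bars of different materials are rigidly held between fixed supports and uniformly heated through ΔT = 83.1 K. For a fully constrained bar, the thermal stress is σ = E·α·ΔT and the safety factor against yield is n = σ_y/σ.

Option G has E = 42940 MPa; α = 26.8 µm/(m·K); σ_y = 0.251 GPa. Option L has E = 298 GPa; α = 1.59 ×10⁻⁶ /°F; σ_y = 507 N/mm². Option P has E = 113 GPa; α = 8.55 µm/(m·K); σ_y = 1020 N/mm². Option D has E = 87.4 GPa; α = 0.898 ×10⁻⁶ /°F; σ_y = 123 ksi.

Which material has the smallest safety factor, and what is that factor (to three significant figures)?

With everything in SI (GPa, ×10⁻⁶/K, MPa):
  option G: E = 42.94, α = 26.8, σ_y = 251.0 → σ = 95.6 MPa, n = 2.62
  option L: E = 298.0, α = 2.86, σ_y = 507.0 → σ = 70.9 MPa, n = 7.15
  option P: E = 113.0, α = 8.55, σ_y = 1020 → σ = 80.3 MPa, n = 12.7
  option D: E = 87.40, α = 1.62, σ_y = 848.1 → σ = 11.7 MPa, n = 72.2
Option G has the lowest safety factor, n = 2.62.

option G, n = 2.62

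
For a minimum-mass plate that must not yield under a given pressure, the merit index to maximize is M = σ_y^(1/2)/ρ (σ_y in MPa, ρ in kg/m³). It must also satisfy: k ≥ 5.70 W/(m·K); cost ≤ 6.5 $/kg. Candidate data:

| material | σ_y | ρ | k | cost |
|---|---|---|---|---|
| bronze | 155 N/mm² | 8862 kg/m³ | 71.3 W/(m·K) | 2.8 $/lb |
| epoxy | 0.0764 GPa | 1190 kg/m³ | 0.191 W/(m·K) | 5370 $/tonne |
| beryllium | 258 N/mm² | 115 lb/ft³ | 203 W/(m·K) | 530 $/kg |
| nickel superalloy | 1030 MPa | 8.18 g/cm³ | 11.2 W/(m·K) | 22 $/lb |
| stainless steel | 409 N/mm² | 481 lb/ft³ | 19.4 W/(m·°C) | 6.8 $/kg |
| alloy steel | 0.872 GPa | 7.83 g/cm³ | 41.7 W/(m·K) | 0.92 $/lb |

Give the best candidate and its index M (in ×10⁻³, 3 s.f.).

alloy steel, M = 3.77×10⁻³

Screen on constraints: k ≥ 5.70 W/(m·K); cost ≤ 6.5 $/kg. Survivors: bronze, alloy steel.
Putting every candidate on a common basis:
  bronze: σ_y = 155.0 MPa, ρ = 8862 kg/m³
  alloy steel: σ_y = 872.0 MPa, ρ = 7830 kg/m³
  alloy steel: M = 3.77×10⁻³
  bronze: M = 1.40×10⁻³
Alloy steel has the largest M.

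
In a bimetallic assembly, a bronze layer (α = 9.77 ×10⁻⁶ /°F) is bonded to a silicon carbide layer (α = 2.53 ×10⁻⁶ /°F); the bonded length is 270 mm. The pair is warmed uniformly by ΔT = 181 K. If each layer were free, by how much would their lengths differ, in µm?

637 µm

bronze: α = 9.77×10⁻⁶/°F × 9/5 = 17.6×10⁻⁶/K.
silicon carbide: α = 2.53×10⁻⁶/°F × 9/5 = 4.55×10⁻⁶/K.
Δα = |17.6 − 4.55|×10⁻⁶/K = 13.0×10⁻⁶/K.
ΔL_mismatch = Δα·L·ΔT = 13.0×10⁻⁶ × 270.0 mm × 181.0 K = 637 µm.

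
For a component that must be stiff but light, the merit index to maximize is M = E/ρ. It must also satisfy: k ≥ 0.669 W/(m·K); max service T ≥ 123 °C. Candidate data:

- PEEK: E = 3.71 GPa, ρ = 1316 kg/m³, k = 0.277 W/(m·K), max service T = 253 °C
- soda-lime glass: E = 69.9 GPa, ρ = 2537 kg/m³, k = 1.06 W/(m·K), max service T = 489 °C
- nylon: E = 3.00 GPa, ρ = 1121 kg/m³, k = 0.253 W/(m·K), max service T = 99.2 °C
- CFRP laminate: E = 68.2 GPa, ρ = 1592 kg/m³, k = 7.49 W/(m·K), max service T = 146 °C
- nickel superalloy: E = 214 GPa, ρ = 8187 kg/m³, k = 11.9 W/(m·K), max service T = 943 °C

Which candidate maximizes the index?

CFRP laminate

Screen on constraints: k ≥ 0.669 W/(m·K); max service T ≥ 123 °C. Survivors: soda-lime glass, CFRP laminate, nickel superalloy.
Per-candidate index values:
  CFRP laminate: M = 42.8 MN·m/kg
  soda-lime glass: M = 27.6 MN·m/kg
  nickel superalloy: M = 26.1 MN·m/kg
CFRP laminate has the largest M.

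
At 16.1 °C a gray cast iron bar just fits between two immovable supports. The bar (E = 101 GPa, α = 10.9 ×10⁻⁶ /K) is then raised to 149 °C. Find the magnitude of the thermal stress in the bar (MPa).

ΔT = 132.9 K. Constrained thermal stress σ = E·α·ΔT = 101.0×10³ MPa × 10.9×10⁻⁶ × 132.9 = 146 MPa (compressive).

146 MPa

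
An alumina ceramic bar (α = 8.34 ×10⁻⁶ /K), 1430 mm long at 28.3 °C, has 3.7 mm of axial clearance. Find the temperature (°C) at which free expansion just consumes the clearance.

339 °C

α·L₀·ΔT = 3.7 mm ⇒ ΔT = 3.7 / (8.34×10⁻⁶ × 1430.0) = 310.2 K.
T = 28.3 + 310.2 = 338.5 °C.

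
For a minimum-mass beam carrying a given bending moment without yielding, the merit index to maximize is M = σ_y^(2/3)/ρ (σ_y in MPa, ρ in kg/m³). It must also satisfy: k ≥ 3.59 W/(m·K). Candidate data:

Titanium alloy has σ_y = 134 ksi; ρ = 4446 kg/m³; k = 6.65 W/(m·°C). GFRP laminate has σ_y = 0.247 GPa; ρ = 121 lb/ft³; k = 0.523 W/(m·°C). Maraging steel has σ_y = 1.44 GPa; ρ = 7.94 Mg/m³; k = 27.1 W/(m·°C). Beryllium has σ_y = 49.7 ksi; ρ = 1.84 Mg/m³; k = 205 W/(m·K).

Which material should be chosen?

Screen on constraints: k ≥ 3.59 W/(m·K). Survivors: titanium alloy, maraging steel, beryllium.
Putting every candidate on a common basis:
  titanium alloy: σ_y = 923.9 MPa, ρ = 4446 kg/m³
  maraging steel: σ_y = 1440 MPa, ρ = 7940 kg/m³
  beryllium: σ_y = 342.7 MPa, ρ = 1840 kg/m³
  beryllium: M = 26.6×10⁻³
  titanium alloy: M = 21.3×10⁻³
  maraging steel: M = 16.1×10⁻³
Highest index: beryllium.

beryllium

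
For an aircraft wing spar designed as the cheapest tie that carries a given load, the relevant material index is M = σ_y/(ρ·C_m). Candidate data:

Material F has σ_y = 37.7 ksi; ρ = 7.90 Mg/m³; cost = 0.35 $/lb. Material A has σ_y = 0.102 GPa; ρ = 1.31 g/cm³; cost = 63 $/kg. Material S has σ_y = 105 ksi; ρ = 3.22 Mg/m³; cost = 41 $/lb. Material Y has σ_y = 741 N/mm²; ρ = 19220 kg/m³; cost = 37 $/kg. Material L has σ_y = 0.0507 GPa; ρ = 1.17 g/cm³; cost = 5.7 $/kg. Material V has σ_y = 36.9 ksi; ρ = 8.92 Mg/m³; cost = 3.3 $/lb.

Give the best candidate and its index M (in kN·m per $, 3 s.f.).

material F, M = 42.6 kN·m per $

Convert each candidate to consistent units, then evaluate M:
  material F: σ_y = 259.9 MPa, ρ = 7900 kg/m³, cost = 0.7716 $/kg
  material A: σ_y = 102.0 MPa, ρ = 1310 kg/m³, cost = 63.00 $/kg
  material S: σ_y = 723.9 MPa, ρ = 3220 kg/m³, cost = 90.39 $/kg
  material Y: σ_y = 741.0 MPa, ρ = 19220 kg/m³, cost = 37.00 $/kg
  material L: σ_y = 50.70 MPa, ρ = 1170 kg/m³, cost = 5.700 $/kg
  material V: σ_y = 254.4 MPa, ρ = 8920 kg/m³, cost = 7.275 $/kg
  material F: M = 42.6 kN·m per $
  material L: M = 7.60 kN·m per $
  material V: M = 3.92 kN·m per $
  material S: M = 2.49 kN·m per $
  material A: M = 1.24 kN·m per $
  material Y: M = 1.04 kN·m per $
Highest index: material F.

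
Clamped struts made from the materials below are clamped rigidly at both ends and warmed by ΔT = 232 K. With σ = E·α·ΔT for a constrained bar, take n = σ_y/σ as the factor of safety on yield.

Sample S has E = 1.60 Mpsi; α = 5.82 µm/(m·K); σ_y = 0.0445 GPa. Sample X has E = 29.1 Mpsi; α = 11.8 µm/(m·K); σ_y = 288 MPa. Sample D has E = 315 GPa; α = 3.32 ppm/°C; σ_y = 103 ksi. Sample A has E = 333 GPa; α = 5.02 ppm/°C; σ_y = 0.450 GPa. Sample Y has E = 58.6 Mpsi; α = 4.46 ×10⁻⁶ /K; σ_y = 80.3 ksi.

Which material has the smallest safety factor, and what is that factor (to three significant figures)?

sample X, n = 0.524

In consistent units (E in GPa, α in ×10⁻⁶/K, σ_y in MPa):
  sample S: E = 11.03, α = 5.82, σ_y = 44.50 → σ = 14.9 MPa, n = 2.99
  sample X: E = 200.6, α = 11.8, σ_y = 288.0 → σ = 549 MPa, n = 0.524
  sample D: E = 315.0, α = 3.32, σ_y = 710.2 → σ = 243 MPa, n = 2.93
  sample A: E = 333.0, α = 5.02, σ_y = 450.0 → σ = 388 MPa, n = 1.16
  sample Y: E = 404.0, α = 4.46, σ_y = 553.6 → σ = 418 MPa, n = 1.32
The minimum is sample X at n = 0.524.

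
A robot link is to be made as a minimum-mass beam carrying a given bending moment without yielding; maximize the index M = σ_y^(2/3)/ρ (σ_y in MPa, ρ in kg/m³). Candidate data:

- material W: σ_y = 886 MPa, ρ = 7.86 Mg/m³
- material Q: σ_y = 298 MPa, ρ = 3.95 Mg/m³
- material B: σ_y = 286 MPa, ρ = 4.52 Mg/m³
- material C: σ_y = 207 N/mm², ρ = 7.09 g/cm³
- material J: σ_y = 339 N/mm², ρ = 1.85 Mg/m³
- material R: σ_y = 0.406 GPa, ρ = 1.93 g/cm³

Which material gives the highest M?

Convert each candidate to consistent units, then evaluate M:
  material W: σ_y = 886.0 MPa, ρ = 7860 kg/m³
  material Q: σ_y = 298.0 MPa, ρ = 3950 kg/m³
  material B: σ_y = 286.0 MPa, ρ = 4520 kg/m³
  material C: σ_y = 207.0 MPa, ρ = 7090 kg/m³
  material J: σ_y = 339.0 MPa, ρ = 1850 kg/m³
  material R: σ_y = 406.0 MPa, ρ = 1930 kg/m³
  material R: M = 28.4×10⁻³
  material J: M = 26.3×10⁻³
  material W: M = 11.7×10⁻³
  material Q: M = 11.3×10⁻³
  material B: M = 9.60×10⁻³
  material C: M = 4.94×10⁻³
Material R ranks first.

material R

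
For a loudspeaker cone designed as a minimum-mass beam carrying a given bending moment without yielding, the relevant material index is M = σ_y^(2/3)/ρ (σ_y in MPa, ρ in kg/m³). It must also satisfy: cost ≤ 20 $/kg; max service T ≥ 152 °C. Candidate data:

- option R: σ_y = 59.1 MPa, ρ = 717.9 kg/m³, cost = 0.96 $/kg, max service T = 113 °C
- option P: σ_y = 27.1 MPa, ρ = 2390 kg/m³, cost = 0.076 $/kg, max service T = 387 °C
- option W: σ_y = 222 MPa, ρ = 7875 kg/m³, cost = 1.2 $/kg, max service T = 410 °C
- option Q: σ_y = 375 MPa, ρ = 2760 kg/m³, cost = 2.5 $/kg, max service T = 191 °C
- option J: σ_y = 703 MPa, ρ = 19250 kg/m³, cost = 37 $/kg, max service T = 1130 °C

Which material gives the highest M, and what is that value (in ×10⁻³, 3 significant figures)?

option Q, M = 18.8×10⁻³

Screen on constraints: cost ≤ 20 $/kg; max service T ≥ 152 °C. Survivors: option P, option W, option Q.
Per-candidate index values:
  option Q: M = 18.8×10⁻³
  option W: M = 4.66×10⁻³
  option P: M = 3.77×10⁻³
Highest index: option Q.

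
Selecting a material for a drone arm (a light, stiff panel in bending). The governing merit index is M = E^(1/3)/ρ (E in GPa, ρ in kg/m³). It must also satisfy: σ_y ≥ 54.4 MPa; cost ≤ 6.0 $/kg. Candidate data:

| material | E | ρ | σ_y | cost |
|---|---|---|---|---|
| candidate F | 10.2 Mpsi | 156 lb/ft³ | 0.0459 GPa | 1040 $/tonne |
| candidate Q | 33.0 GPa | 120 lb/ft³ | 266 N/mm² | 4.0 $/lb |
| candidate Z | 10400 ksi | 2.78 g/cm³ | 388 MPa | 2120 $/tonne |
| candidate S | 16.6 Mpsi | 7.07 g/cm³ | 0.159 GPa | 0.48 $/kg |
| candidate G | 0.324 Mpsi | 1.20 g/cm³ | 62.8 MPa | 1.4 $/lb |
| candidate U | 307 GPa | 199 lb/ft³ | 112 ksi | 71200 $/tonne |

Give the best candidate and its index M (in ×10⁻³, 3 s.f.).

candidate Z, M = 1.49×10⁻³

Screen on constraints: σ_y ≥ 54.4 MPa; cost ≤ 6.0 $/kg. Survivors: candidate Z, candidate S, candidate G.
After converting to SI:
  candidate Z: E = 71.71 GPa, ρ = 2780 kg/m³
  candidate S: E = 114.5 GPa, ρ = 7070 kg/m³
  candidate G: E = 2.234 GPa, ρ = 1200 kg/m³
  candidate Z: M = 1.49×10⁻³
  candidate G: M = 1.09×10⁻³
  candidate S: M = 0.687×10⁻³
Highest index: candidate Z.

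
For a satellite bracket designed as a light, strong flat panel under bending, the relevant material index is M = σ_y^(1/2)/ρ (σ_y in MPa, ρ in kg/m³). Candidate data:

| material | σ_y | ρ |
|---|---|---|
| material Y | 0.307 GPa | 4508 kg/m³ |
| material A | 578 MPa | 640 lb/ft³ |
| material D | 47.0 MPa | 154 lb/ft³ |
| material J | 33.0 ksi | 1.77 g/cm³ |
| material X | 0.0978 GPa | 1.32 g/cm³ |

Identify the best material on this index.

Putting every candidate on a common basis:
  material Y: σ_y = 307.0 MPa, ρ = 4508 kg/m³
  material A: σ_y = 578.0 MPa, ρ = 10250 kg/m³
  material D: σ_y = 47.00 MPa, ρ = 2467 kg/m³
  material J: σ_y = 227.5 MPa, ρ = 1770 kg/m³
  material X: σ_y = 97.80 MPa, ρ = 1320 kg/m³
  material J: M = 8.52×10⁻³
  material X: M = 7.49×10⁻³
  material Y: M = 3.89×10⁻³
  material D: M = 2.78×10⁻³
  material A: M = 2.35×10⁻³
Material J ranks first.

material J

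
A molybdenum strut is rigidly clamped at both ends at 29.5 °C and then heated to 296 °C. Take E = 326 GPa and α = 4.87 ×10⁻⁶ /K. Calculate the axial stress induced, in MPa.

423 MPa

ΔT = 266.5 K. Constrained thermal stress σ = E·α·ΔT = 326.0×10³ MPa × 4.87×10⁻⁶ × 266.5 = 423 MPa (compressive).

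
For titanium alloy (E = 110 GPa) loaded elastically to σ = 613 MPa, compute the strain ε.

ε = σ/E = 613 / 110000 = 5.57×10⁻³.

5.57×10⁻³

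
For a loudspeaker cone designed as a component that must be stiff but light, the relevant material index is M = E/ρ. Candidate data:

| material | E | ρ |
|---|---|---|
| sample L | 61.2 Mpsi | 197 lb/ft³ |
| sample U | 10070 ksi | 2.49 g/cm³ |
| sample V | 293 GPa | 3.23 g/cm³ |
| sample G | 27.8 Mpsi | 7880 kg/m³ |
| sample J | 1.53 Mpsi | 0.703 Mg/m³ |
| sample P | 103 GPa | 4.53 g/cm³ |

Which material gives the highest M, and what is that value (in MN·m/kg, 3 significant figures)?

sample L, M = 134 MN·m/kg

Normalizing units and computing the index:
  sample L: E = 422.0 GPa, ρ = 3156 kg/m³
  sample U: E = 69.43 GPa, ρ = 2490 kg/m³
  sample V: E = 293.0 GPa, ρ = 3230 kg/m³
  sample G: E = 191.7 GPa, ρ = 7880 kg/m³
  sample J: E = 10.55 GPa, ρ = 703.0 kg/m³
  sample P: E = 103.0 GPa, ρ = 4530 kg/m³
  sample L: M = 134 MN·m/kg
  sample V: M = 90.7 MN·m/kg
  sample U: M = 27.9 MN·m/kg
  sample G: M = 24.3 MN·m/kg
  sample P: M = 22.7 MN·m/kg
  sample J: M = 15.0 MN·m/kg
The maximum is for sample L.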